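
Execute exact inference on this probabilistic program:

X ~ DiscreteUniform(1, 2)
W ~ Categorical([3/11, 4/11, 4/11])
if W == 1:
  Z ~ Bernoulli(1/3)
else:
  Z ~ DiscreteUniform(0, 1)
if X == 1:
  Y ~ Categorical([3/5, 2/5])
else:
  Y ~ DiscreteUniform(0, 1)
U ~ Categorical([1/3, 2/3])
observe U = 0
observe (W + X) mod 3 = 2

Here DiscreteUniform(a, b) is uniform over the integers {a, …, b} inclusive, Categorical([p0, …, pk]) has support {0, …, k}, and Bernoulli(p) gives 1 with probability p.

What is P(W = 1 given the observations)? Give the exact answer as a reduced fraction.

Enumerate traces; 8 have nonzero weight after conditioning:
  (X=1, W=1, Z=0, Y=0, U=0) weight 4/165
  (X=1, W=1, Z=0, Y=1, U=0) weight 8/495
  (X=1, W=1, Z=1, Y=0, U=0) weight 2/165
  (X=1, W=1, Z=1, Y=1, U=0) weight 4/495
  (X=2, W=0, Z=0, Y=0, U=0) weight 1/88
  (X=2, W=0, Z=0, Y=1, U=0) weight 1/88
  (X=2, W=0, Z=1, Y=0, U=0) weight 1/88
  (X=2, W=0, Z=1, Y=1, U=0) weight 1/88
Group by W:
  weight(W=0) = 1/22
  weight(W=1) = 2/33
Total weight = 1/22 + 2/33 = 7/66
P(W=0 | obs) = 1/22 / 7/66 = 3/7
P(W=1 | obs) = 2/33 / 7/66 = 4/7

P(W = 1 | obs) = 4/7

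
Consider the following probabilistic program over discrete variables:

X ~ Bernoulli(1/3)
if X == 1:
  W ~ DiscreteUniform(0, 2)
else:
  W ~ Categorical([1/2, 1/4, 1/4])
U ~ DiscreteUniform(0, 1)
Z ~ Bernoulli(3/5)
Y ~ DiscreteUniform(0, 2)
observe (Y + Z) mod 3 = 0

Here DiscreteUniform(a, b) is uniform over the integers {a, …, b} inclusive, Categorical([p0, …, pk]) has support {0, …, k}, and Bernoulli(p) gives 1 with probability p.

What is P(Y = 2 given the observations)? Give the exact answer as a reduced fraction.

Enumerate traces; 24 have nonzero weight after conditioning:
  (X=0, W=0, U=0, Z=0, Y=0) weight 1/45
  (X=0, W=0, U=0, Z=1, Y=2) weight 1/30
  (X=0, W=0, U=1, Z=0, Y=0) weight 1/45
  (X=0, W=0, U=1, Z=1, Y=2) weight 1/30
  (X=0, W=1, U=0, Z=0, Y=0) weight 1/90
  (X=0, W=1, U=0, Z=1, Y=2) weight 1/60
  (X=0, W=1, U=1, Z=0, Y=0) weight 1/90
  (X=0, W=1, U=1, Z=1, Y=2) weight 1/60
  … 16 more
Group by Y:
  weight(Y=0) = 2/15
  weight(Y=2) = 1/5
Total weight = 2/15 + 1/5 = 1/3
P(Y=0 | obs) = 2/15 / 1/3 = 2/5
P(Y=2 | obs) = 1/5 / 1/3 = 3/5

P(Y = 2 | obs) = 3/5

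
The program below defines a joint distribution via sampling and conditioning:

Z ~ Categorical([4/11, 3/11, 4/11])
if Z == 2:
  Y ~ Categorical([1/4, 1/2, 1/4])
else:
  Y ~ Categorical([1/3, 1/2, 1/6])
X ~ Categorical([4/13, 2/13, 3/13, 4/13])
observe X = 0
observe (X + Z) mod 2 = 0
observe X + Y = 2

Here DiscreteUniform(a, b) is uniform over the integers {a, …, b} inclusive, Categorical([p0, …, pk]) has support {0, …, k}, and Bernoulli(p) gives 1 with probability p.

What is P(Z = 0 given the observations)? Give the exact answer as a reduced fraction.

Enumerate traces; 2 have nonzero weight after conditioning:
  (Z=0, Y=2, X=0) weight 8/429
  (Z=2, Y=2, X=0) weight 4/143
Group by Z:
  weight(Z=0) = 8/429
  weight(Z=2) = 4/143
Total weight = 8/429 + 4/143 = 20/429
P(Z=0 | obs) = 8/429 / 20/429 = 2/5
P(Z=2 | obs) = 4/143 / 20/429 = 3/5

P(Z = 0 | obs) = 2/5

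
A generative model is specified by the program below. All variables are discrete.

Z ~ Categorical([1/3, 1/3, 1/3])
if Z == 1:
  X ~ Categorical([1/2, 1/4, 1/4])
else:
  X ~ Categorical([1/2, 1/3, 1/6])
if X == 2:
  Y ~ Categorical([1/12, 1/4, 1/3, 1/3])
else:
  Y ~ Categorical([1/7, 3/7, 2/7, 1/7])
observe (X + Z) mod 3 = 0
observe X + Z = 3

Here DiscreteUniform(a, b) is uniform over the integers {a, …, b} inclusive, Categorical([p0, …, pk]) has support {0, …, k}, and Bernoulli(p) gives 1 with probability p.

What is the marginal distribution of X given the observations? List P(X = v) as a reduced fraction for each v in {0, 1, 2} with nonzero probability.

P(X=1) = 4/7, P(X=2) = 3/7

Enumerate traces; 8 have nonzero weight after conditioning:
  (Z=1, X=2, Y=0) weight 1/144
  (Z=1, X=2, Y=1) weight 1/48
  (Z=1, X=2, Y=2) weight 1/36
  (Z=1, X=2, Y=3) weight 1/36
  (Z=2, X=1, Y=0) weight 1/63
  (Z=2, X=1, Y=1) weight 1/21
  (Z=2, X=1, Y=2) weight 2/63
  (Z=2, X=1, Y=3) weight 1/63
Group by X:
  weight(X=1) = 1/9
  weight(X=2) = 1/12
Total weight = 1/9 + 1/12 = 7/36
P(X=1 | obs) = 1/9 / 7/36 = 4/7
P(X=2 | obs) = 1/12 / 7/36 = 3/7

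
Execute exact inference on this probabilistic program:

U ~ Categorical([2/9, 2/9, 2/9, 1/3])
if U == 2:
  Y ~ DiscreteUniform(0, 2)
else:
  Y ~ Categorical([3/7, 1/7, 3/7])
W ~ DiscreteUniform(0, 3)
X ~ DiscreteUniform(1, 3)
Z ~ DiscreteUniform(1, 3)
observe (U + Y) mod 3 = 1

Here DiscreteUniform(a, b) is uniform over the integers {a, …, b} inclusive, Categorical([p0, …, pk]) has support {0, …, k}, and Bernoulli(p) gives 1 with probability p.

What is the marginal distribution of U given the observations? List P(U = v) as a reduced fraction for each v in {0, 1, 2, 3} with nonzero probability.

Enumerate traces; 144 have nonzero weight after conditioning:
  (U=0, Y=1, W=0, X=1, Z=1) weight 1/1134
  (U=0, Y=1, W=0, X=1, Z=2) weight 1/1134
  (U=0, Y=1, W=0, X=1, Z=3) weight 1/1134
  (U=0, Y=1, W=0, X=2, Z=1) weight 1/1134
  (U=0, Y=1, W=0, X=2, Z=2) weight 1/1134
  (U=0, Y=1, W=0, X=2, Z=3) weight 1/1134
  (U=0, Y=1, W=0, X=3, Z=1) weight 1/1134
  (U=0, Y=1, W=0, X=3, Z=2) weight 1/1134
  (U=1, Y=0, W=0, X=1, Z=1) weight 1/378
  (U=2, Y=2, W=0, X=1, Z=1) weight 1/486
  … 134 more
Group by U:
  weight(U=0) = 2/63
  weight(U=1) = 2/21
  weight(U=2) = 2/27
  weight(U=3) = 1/21
Total weight = 2/63 + 2/21 + 2/27 + 1/21 = 47/189
P(U=0 | obs) = 2/63 / 47/189 = 6/47
P(U=1 | obs) = 2/21 / 47/189 = 18/47
P(U=2 | obs) = 2/27 / 47/189 = 14/47
P(U=3 | obs) = 1/21 / 47/189 = 9/47

P(U=0) = 6/47, P(U=1) = 18/47, P(U=2) = 14/47, P(U=3) = 9/47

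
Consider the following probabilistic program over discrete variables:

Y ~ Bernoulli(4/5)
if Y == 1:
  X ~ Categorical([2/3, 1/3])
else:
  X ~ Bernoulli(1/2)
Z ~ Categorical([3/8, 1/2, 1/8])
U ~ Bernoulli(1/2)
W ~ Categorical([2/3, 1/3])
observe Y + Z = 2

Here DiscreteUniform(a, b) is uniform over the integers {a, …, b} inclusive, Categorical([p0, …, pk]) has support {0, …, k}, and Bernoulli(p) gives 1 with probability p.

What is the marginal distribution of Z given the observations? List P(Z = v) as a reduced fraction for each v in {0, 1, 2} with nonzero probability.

P(Z=1) = 16/17, P(Z=2) = 1/17

Enumerate traces; 16 have nonzero weight after conditioning:
  (Y=0, X=0, Z=2, U=0, W=0) weight 1/240
  (Y=0, X=0, Z=2, U=0, W=1) weight 1/480
  (Y=0, X=0, Z=2, U=1, W=0) weight 1/240
  (Y=0, X=0, Z=2, U=1, W=1) weight 1/480
  (Y=0, X=1, Z=2, U=0, W=0) weight 1/240
  (Y=0, X=1, Z=2, U=0, W=1) weight 1/480
  (Y=0, X=1, Z=2, U=1, W=0) weight 1/240
  (Y=0, X=1, Z=2, U=1, W=1) weight 1/480
  (Y=1, X=0, Z=1, U=0, W=0) weight 4/45
  … 7 more
Group by Z:
  weight(Z=1) = 2/5
  weight(Z=2) = 1/40
Total weight = 2/5 + 1/40 = 17/40
P(Z=1 | obs) = 2/5 / 17/40 = 16/17
P(Z=2 | obs) = 1/40 / 17/40 = 1/17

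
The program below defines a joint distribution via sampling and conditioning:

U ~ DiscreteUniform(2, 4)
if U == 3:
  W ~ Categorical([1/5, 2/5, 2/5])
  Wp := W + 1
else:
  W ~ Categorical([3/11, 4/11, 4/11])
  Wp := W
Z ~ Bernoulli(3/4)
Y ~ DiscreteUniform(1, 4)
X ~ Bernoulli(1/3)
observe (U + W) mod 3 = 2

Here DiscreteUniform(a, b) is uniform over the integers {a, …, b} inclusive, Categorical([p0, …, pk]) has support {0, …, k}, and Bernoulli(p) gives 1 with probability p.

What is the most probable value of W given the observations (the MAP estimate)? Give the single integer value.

Enumerate traces; 48 have nonzero weight after conditioning:
  (U=2, W=0, Z=0, Y=1, X=0) weight 1/264
  (U=2, W=0, Z=0, Y=1, X=1) weight 1/528
  (U=2, W=0, Z=0, Y=2, X=0) weight 1/264
  (U=2, W=0, Z=0, Y=2, X=1) weight 1/528
  (U=2, W=0, Z=0, Y=3, X=0) weight 1/264
  (U=2, W=0, Z=0, Y=3, X=1) weight 1/528
  (U=2, W=0, Z=0, Y=4, X=0) weight 1/264
  (U=2, W=0, Z=0, Y=4, X=1) weight 1/528
  (U=3, W=2, Z=0, Y=1, X=0) weight 1/180
  (U=4, W=1, Z=0, Y=1, X=0) weight 1/198
  … 38 more
Group by W:
  weight(W=0) = 1/11
  weight(W=1) = 4/33
  weight(W=2) = 2/15
Total weight = 1/11 + 4/33 + 2/15 = 19/55
P(W=0 | obs) = 1/11 / 19/55 = 5/19
P(W=1 | obs) = 4/33 / 19/55 = 20/57
P(W=2 | obs) = 2/15 / 19/55 = 22/57
argmax = 2

argmax_v P(W = v | obs) = 2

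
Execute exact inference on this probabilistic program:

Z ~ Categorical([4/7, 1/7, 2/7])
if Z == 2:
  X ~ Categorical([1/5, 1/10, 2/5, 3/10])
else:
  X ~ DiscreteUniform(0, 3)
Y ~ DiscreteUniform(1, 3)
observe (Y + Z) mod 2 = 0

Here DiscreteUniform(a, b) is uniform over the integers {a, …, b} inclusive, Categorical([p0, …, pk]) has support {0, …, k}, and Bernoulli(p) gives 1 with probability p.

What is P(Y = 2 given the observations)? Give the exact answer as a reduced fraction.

P(Y = 2 | obs) = 3/4

Enumerate traces; 16 have nonzero weight after conditioning:
  (Z=0, X=0, Y=2) weight 1/21
  (Z=0, X=1, Y=2) weight 1/21
  (Z=0, X=2, Y=2) weight 1/21
  (Z=0, X=3, Y=2) weight 1/21
  (Z=1, X=0, Y=1) weight 1/84
  (Z=1, X=0, Y=3) weight 1/84
  (Z=1, X=1, Y=1) weight 1/84
  (Z=1, X=1, Y=3) weight 1/84
  … 8 more
Group by Y:
  weight(Y=1) = 1/21
  weight(Y=2) = 2/7
  weight(Y=3) = 1/21
Total weight = 1/21 + 2/7 + 1/21 = 8/21
P(Y=1 | obs) = 1/21 / 8/21 = 1/8
P(Y=2 | obs) = 2/7 / 8/21 = 3/4
P(Y=3 | obs) = 1/21 / 8/21 = 1/8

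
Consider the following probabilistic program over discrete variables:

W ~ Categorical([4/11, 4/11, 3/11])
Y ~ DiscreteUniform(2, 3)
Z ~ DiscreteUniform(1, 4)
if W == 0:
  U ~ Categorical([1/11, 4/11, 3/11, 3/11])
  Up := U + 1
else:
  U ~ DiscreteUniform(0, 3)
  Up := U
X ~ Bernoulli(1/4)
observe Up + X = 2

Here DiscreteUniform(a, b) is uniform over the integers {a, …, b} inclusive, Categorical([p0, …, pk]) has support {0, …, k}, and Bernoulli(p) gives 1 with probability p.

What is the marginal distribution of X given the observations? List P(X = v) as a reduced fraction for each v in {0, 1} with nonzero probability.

Enumerate traces; 48 have nonzero weight after conditioning:
  (W=0, Y=2, Z=1, U=0, X=1) weight 1/968
  (W=0, Y=2, Z=1, U=1, X=0) weight 3/242
  (W=0, Y=2, Z=2, U=0, X=1) weight 1/968
  (W=0, Y=2, Z=2, U=1, X=0) weight 3/242
  (W=0, Y=2, Z=3, U=0, X=1) weight 1/968
  (W=0, Y=2, Z=3, U=1, X=0) weight 3/242
  (W=0, Y=2, Z=4, U=0, X=1) weight 1/968
  (W=0, Y=2, Z=4, U=1, X=0) weight 3/242
  … 40 more
Group by X:
  weight(X=0) = 423/1936
  weight(X=1) = 93/1936
Total weight = 423/1936 + 93/1936 = 129/484
P(X=0 | obs) = 423/1936 / 129/484 = 141/172
P(X=1 | obs) = 93/1936 / 129/484 = 31/172

P(X=0) = 141/172, P(X=1) = 31/172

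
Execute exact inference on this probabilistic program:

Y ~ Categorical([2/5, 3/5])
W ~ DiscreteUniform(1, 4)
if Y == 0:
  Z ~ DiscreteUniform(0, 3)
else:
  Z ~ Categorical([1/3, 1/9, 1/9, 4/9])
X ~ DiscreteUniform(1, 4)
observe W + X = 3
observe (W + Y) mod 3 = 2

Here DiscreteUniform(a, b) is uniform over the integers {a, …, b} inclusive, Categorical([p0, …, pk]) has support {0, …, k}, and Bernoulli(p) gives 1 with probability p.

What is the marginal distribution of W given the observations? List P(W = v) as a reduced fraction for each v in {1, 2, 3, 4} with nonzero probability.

Enumerate traces; 8 have nonzero weight after conditioning:
  (Y=0, W=2, Z=0, X=1) weight 1/160
  (Y=0, W=2, Z=1, X=1) weight 1/160
  (Y=0, W=2, Z=2, X=1) weight 1/160
  (Y=0, W=2, Z=3, X=1) weight 1/160
  (Y=1, W=1, Z=0, X=2) weight 1/80
  (Y=1, W=1, Z=1, X=2) weight 1/240
  (Y=1, W=1, Z=2, X=2) weight 1/240
  (Y=1, W=1, Z=3, X=2) weight 1/60
Group by W:
  weight(W=1) = 3/80
  weight(W=2) = 1/40
Total weight = 3/80 + 1/40 = 1/16
P(W=1 | obs) = 3/80 / 1/16 = 3/5
P(W=2 | obs) = 1/40 / 1/16 = 2/5

P(W=1) = 3/5, P(W=2) = 2/5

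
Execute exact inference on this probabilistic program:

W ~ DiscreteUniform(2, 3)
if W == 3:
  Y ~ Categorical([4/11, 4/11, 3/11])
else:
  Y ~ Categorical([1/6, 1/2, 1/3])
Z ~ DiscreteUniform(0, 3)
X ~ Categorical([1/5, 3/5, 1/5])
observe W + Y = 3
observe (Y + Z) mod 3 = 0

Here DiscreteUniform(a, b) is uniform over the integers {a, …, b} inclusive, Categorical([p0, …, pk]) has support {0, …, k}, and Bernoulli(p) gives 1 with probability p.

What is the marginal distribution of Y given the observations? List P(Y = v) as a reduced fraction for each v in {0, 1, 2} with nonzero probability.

Enumerate traces; 9 have nonzero weight after conditioning:
  (W=2, Y=1, Z=2, X=0) weight 1/80
  (W=2, Y=1, Z=2, X=1) weight 3/80
  (W=2, Y=1, Z=2, X=2) weight 1/80
  (W=3, Y=0, Z=0, X=0) weight 1/110
  (W=3, Y=0, Z=0, X=1) weight 3/110
  (W=3, Y=0, Z=0, X=2) weight 1/110
  (W=3, Y=0, Z=3, X=0) weight 1/110
  (W=3, Y=0, Z=3, X=1) weight 3/110
  … 1 more
Group by Y:
  weight(Y=0) = 1/11
  weight(Y=1) = 1/16
Total weight = 1/11 + 1/16 = 27/176
P(Y=0 | obs) = 1/11 / 27/176 = 16/27
P(Y=1 | obs) = 1/16 / 27/176 = 11/27

P(Y=0) = 16/27, P(Y=1) = 11/27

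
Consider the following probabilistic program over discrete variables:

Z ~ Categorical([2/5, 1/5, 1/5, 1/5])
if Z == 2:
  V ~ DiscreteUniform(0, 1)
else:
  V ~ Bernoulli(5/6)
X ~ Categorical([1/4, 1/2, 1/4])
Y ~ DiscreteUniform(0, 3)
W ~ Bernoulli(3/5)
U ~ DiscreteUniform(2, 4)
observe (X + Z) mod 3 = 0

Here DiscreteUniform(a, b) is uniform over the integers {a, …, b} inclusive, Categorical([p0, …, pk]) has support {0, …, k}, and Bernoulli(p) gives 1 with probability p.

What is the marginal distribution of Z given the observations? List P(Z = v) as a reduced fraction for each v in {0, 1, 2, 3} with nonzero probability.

Enumerate traces; 192 have nonzero weight after conditioning:
  (Z=0, V=0, X=0, Y=0, W=0, U=2) weight 1/1800
  (Z=0, V=0, X=0, Y=0, W=0, U=3) weight 1/1800
  (Z=0, V=0, X=0, Y=0, W=0, U=4) weight 1/1800
  (Z=0, V=0, X=0, Y=0, W=1, U=2) weight 1/1200
  (Z=0, V=0, X=0, Y=0, W=1, U=3) weight 1/1200
  (Z=0, V=0, X=0, Y=0, W=1, U=4) weight 1/1200
  (Z=0, V=0, X=0, Y=1, W=0, U=2) weight 1/1800
  (Z=0, V=0, X=0, Y=1, W=0, U=3) weight 1/1800
  (Z=1, V=0, X=2, Y=0, W=0, U=2) weight 1/3600
  (Z=2, V=0, X=1, Y=0, W=0, U=2) weight 1/600
  … 182 more
Group by Z:
  weight(Z=0) = 1/10
  weight(Z=1) = 1/20
  weight(Z=2) = 1/10
  weight(Z=3) = 1/20
Total weight = 1/10 + 1/20 + 1/10 + 1/20 = 3/10
P(Z=0 | obs) = 1/10 / 3/10 = 1/3
P(Z=1 | obs) = 1/20 / 3/10 = 1/6
P(Z=2 | obs) = 1/10 / 3/10 = 1/3
P(Z=3 | obs) = 1/20 / 3/10 = 1/6

P(Z=0) = 1/3, P(Z=1) = 1/6, P(Z=2) = 1/3, P(Z=3) = 1/6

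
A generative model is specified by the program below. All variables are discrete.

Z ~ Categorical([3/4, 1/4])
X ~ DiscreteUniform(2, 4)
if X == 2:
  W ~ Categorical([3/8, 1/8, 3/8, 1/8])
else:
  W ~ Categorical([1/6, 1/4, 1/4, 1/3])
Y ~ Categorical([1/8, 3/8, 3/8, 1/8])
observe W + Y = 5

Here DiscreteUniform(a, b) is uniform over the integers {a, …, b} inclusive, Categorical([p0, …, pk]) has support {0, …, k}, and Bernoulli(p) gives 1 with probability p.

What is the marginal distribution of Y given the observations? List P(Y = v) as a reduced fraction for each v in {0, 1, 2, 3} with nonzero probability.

Enumerate traces; 12 have nonzero weight after conditioning:
  (Z=0, X=2, W=2, Y=3) weight 3/256
  (Z=0, X=2, W=3, Y=2) weight 3/256
  (Z=0, X=3, W=2, Y=3) weight 1/128
  (Z=0, X=3, W=3, Y=2) weight 1/32
  (Z=0, X=4, W=2, Y=3) weight 1/128
  (Z=0, X=4, W=3, Y=2) weight 1/32
  (Z=1, X=2, W=2, Y=3) weight 1/256
  (Z=1, X=2, W=3, Y=2) weight 1/256
  … 4 more
Group by Y:
  weight(Y=2) = 19/192
  weight(Y=3) = 7/192
Total weight = 19/192 + 7/192 = 13/96
P(Y=2 | obs) = 19/192 / 13/96 = 19/26
P(Y=3 | obs) = 7/192 / 13/96 = 7/26

P(Y=2) = 19/26, P(Y=3) = 7/26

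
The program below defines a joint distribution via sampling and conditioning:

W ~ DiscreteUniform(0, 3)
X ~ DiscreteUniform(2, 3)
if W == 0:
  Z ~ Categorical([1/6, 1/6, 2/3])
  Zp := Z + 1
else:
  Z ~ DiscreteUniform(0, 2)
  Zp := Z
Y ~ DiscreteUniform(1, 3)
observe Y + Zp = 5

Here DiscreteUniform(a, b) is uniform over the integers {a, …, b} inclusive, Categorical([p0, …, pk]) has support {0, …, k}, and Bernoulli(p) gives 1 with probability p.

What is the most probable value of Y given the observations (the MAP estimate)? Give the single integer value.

Enumerate traces; 10 have nonzero weight after conditioning:
  (W=0, X=2, Z=1, Y=3) weight 1/144
  (W=0, X=2, Z=2, Y=2) weight 1/36
  (W=0, X=3, Z=1, Y=3) weight 1/144
  (W=0, X=3, Z=2, Y=2) weight 1/36
  (W=1, X=2, Z=2, Y=3) weight 1/72
  (W=1, X=3, Z=2, Y=3) weight 1/72
  (W=2, X=2, Z=2, Y=3) weight 1/72
  (W=2, X=3, Z=2, Y=3) weight 1/72
  … 2 more
Group by Y:
  weight(Y=2) = 1/18
  weight(Y=3) = 7/72
Total weight = 1/18 + 7/72 = 11/72
P(Y=2 | obs) = 1/18 / 11/72 = 4/11
P(Y=3 | obs) = 7/72 / 11/72 = 7/11
argmax = 3

argmax_v P(Y = v | obs) = 3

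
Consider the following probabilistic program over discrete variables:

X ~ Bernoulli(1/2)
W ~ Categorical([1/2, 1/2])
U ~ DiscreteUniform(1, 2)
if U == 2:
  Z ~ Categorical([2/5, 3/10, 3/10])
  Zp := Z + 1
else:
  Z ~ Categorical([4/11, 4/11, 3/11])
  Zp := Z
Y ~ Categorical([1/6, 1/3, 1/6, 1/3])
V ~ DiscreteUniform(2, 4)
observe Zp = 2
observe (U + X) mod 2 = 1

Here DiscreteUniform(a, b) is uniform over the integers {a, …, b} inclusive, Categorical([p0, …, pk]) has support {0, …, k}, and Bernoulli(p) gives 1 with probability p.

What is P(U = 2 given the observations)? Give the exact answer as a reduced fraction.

Enumerate traces; 48 have nonzero weight after conditioning:
  (X=0, W=0, U=1, Z=2, Y=0, V=2) weight 1/528
  (X=0, W=0, U=1, Z=2, Y=0, V=3) weight 1/528
  (X=0, W=0, U=1, Z=2, Y=0, V=4) weight 1/528
  (X=0, W=0, U=1, Z=2, Y=1, V=2) weight 1/264
  (X=0, W=0, U=1, Z=2, Y=1, V=3) weight 1/264
  (X=0, W=0, U=1, Z=2, Y=1, V=4) weight 1/264
  (X=0, W=0, U=1, Z=2, Y=2, V=2) weight 1/528
  (X=0, W=0, U=1, Z=2, Y=2, V=3) weight 1/528
  (X=1, W=0, U=2, Z=1, Y=0, V=2) weight 1/480
  … 39 more
Group by U:
  weight(U=1) = 3/44
  weight(U=2) = 3/40
Total weight = 3/44 + 3/40 = 63/440
P(U=1 | obs) = 3/44 / 63/440 = 10/21
P(U=2 | obs) = 3/40 / 63/440 = 11/21

P(U = 2 | obs) = 11/21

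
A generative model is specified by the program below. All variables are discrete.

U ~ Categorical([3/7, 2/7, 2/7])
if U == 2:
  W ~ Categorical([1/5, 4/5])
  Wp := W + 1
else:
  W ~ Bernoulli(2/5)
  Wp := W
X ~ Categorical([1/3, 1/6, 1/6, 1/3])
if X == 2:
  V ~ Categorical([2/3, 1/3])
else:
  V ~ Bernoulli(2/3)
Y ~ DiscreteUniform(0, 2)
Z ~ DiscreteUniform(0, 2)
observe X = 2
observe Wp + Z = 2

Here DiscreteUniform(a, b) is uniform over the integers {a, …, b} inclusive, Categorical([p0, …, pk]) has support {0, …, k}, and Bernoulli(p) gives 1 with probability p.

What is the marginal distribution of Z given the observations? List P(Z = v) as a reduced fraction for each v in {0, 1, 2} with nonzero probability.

P(Z=0) = 8/35, P(Z=1) = 12/35, P(Z=2) = 3/7

Enumerate traces; 36 have nonzero weight after conditioning:
  (U=0, W=0, X=2, V=0, Y=0, Z=2) weight 1/315
  (U=0, W=0, X=2, V=0, Y=1, Z=2) weight 1/315
  (U=0, W=0, X=2, V=0, Y=2, Z=2) weight 1/315
  (U=0, W=0, X=2, V=1, Y=0, Z=2) weight 1/630
  (U=0, W=0, X=2, V=1, Y=1, Z=2) weight 1/630
  (U=0, W=0, X=2, V=1, Y=2, Z=2) weight 1/630
  (U=0, W=1, X=2, V=0, Y=0, Z=1) weight 2/945
  (U=0, W=1, X=2, V=0, Y=1, Z=1) weight 2/945
  (U=2, W=1, X=2, V=0, Y=0, Z=0) weight 8/2835
  … 27 more
Group by Z:
  weight(Z=0) = 4/315
  weight(Z=1) = 2/105
  weight(Z=2) = 1/42
Total weight = 4/315 + 2/105 + 1/42 = 1/18
P(Z=0 | obs) = 4/315 / 1/18 = 8/35
P(Z=1 | obs) = 2/105 / 1/18 = 12/35
P(Z=2 | obs) = 1/42 / 1/18 = 3/7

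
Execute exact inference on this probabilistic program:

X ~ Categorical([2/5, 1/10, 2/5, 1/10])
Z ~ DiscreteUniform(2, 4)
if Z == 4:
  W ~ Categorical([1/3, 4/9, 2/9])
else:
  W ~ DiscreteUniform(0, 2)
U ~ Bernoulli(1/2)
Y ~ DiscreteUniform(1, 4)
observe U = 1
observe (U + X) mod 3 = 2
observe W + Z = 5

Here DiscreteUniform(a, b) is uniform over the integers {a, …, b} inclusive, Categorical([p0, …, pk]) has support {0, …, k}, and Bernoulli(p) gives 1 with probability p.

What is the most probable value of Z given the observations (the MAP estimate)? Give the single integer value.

argmax_v P(Z = v | obs) = 4

Enumerate traces; 8 have nonzero weight after conditioning:
  (X=1, Z=3, W=2, U=1, Y=1) weight 1/720
  (X=1, Z=3, W=2, U=1, Y=2) weight 1/720
  (X=1, Z=3, W=2, U=1, Y=3) weight 1/720
  (X=1, Z=3, W=2, U=1, Y=4) weight 1/720
  (X=1, Z=4, W=1, U=1, Y=1) weight 1/540
  (X=1, Z=4, W=1, U=1, Y=2) weight 1/540
  (X=1, Z=4, W=1, U=1, Y=3) weight 1/540
  (X=1, Z=4, W=1, U=1, Y=4) weight 1/540
Group by Z:
  weight(Z=3) = 1/180
  weight(Z=4) = 1/135
Total weight = 1/180 + 1/135 = 7/540
P(Z=3 | obs) = 1/180 / 7/540 = 3/7
P(Z=4 | obs) = 1/135 / 7/540 = 4/7
argmax = 4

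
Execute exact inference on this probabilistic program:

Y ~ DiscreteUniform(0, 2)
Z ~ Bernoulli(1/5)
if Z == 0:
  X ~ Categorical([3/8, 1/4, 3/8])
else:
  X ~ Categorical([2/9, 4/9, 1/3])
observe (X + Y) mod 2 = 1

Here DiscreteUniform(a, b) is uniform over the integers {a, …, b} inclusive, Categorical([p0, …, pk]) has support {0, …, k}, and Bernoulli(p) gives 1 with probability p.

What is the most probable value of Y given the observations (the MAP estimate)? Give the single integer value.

argmax_v P(Y = v | obs) = 1

Enumerate traces; 8 have nonzero weight after conditioning:
  (Y=0, Z=0, X=1) weight 1/15
  (Y=0, Z=1, X=1) weight 4/135
  (Y=1, Z=0, X=0) weight 1/10
  (Y=1, Z=0, X=2) weight 1/10
  (Y=1, Z=1, X=0) weight 2/135
  (Y=1, Z=1, X=2) weight 1/45
  (Y=2, Z=0, X=1) weight 1/15
  (Y=2, Z=1, X=1) weight 4/135
Group by Y:
  weight(Y=0) = 13/135
  weight(Y=1) = 32/135
  weight(Y=2) = 13/135
Total weight = 13/135 + 32/135 + 13/135 = 58/135
P(Y=0 | obs) = 13/135 / 58/135 = 13/58
P(Y=1 | obs) = 32/135 / 58/135 = 16/29
P(Y=2 | obs) = 13/135 / 58/135 = 13/58
argmax = 1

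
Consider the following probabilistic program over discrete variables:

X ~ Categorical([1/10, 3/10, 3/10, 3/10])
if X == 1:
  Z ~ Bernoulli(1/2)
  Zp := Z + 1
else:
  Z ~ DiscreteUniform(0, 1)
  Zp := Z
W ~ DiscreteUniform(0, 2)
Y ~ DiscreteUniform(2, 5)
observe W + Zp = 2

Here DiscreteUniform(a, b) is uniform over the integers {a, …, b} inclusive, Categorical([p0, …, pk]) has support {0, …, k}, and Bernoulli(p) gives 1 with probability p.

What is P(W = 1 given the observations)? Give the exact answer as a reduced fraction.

P(W = 1 | obs) = 1/2

Enumerate traces; 32 have nonzero weight after conditioning:
  (X=0, Z=0, W=2, Y=2) weight 1/240
  (X=0, Z=0, W=2, Y=3) weight 1/240
  (X=0, Z=0, W=2, Y=4) weight 1/240
  (X=0, Z=0, W=2, Y=5) weight 1/240
  (X=0, Z=1, W=1, Y=2) weight 1/240
  (X=0, Z=1, W=1, Y=3) weight 1/240
  (X=0, Z=1, W=1, Y=4) weight 1/240
  (X=0, Z=1, W=1, Y=5) weight 1/240
  (X=1, Z=1, W=0, Y=2) weight 1/80
  … 23 more
Group by W:
  weight(W=0) = 1/20
  weight(W=1) = 1/6
  weight(W=2) = 7/60
Total weight = 1/20 + 1/6 + 7/60 = 1/3
P(W=0 | obs) = 1/20 / 1/3 = 3/20
P(W=1 | obs) = 1/6 / 1/3 = 1/2
P(W=2 | obs) = 7/60 / 1/3 = 7/20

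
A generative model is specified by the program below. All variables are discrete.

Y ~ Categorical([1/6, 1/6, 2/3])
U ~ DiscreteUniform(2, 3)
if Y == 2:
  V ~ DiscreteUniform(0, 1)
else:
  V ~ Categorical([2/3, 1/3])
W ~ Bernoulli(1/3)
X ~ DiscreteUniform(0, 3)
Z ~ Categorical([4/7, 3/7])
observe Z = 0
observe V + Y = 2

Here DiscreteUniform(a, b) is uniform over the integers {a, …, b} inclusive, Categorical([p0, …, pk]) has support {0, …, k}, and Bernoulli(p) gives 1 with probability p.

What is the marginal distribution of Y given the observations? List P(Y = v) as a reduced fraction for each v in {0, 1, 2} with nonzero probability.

P(Y=1) = 1/7, P(Y=2) = 6/7

Enumerate traces; 32 have nonzero weight after conditioning:
  (Y=1, U=2, V=1, W=0, X=0, Z=0) weight 1/378
  (Y=1, U=2, V=1, W=0, X=1, Z=0) weight 1/378
  (Y=1, U=2, V=1, W=0, X=2, Z=0) weight 1/378
  (Y=1, U=2, V=1, W=0, X=3, Z=0) weight 1/378
  (Y=1, U=2, V=1, W=1, X=0, Z=0) weight 1/756
  (Y=1, U=2, V=1, W=1, X=1, Z=0) weight 1/756
  (Y=1, U=2, V=1, W=1, X=2, Z=0) weight 1/756
  (Y=1, U=2, V=1, W=1, X=3, Z=0) weight 1/756
  (Y=2, U=2, V=0, W=0, X=0, Z=0) weight 1/63
  … 23 more
Group by Y:
  weight(Y=1) = 2/63
  weight(Y=2) = 4/21
Total weight = 2/63 + 4/21 = 2/9
P(Y=1 | obs) = 2/63 / 2/9 = 1/7
P(Y=2 | obs) = 4/21 / 2/9 = 6/7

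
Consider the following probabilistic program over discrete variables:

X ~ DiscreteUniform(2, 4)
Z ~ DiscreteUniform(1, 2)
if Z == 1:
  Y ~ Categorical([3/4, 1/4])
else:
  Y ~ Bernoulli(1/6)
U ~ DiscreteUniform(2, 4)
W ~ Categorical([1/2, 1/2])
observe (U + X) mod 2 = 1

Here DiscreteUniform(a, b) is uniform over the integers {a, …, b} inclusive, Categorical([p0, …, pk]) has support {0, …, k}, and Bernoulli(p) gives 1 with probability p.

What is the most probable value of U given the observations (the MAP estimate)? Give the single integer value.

Enumerate traces; 32 have nonzero weight after conditioning:
  (X=2, Z=1, Y=0, U=3, W=0) weight 1/48
  (X=2, Z=1, Y=0, U=3, W=1) weight 1/48
  (X=2, Z=1, Y=1, U=3, W=0) weight 1/144
  (X=2, Z=1, Y=1, U=3, W=1) weight 1/144
  (X=2, Z=2, Y=0, U=3, W=0) weight 5/216
  (X=2, Z=2, Y=0, U=3, W=1) weight 5/216
  (X=2, Z=2, Y=1, U=3, W=0) weight 1/216
  (X=2, Z=2, Y=1, U=3, W=1) weight 1/216
  (X=3, Z=1, Y=0, U=2, W=0) weight 1/48
  (X=3, Z=1, Y=0, U=4, W=0) weight 1/48
  … 22 more
Group by U:
  weight(U=2) = 1/9
  weight(U=3) = 2/9
  weight(U=4) = 1/9
Total weight = 1/9 + 2/9 + 1/9 = 4/9
P(U=2 | obs) = 1/9 / 4/9 = 1/4
P(U=3 | obs) = 2/9 / 4/9 = 1/2
P(U=4 | obs) = 1/9 / 4/9 = 1/4
argmax = 3

argmax_v P(U = v | obs) = 3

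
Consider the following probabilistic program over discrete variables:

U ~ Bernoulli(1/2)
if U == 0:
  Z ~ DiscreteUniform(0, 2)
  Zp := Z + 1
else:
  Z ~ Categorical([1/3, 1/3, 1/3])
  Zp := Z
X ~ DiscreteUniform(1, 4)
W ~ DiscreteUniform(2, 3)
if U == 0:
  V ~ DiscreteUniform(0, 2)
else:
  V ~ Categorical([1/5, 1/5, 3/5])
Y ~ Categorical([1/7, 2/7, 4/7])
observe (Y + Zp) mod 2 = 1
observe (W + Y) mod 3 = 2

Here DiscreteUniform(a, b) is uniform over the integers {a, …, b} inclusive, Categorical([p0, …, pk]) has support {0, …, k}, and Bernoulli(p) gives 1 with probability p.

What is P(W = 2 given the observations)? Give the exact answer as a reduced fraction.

P(W = 2 | obs) = 1/5

Enumerate traces; 72 have nonzero weight after conditioning:
  (U=0, Z=0, X=1, W=2, V=0, Y=0) weight 1/1008
  (U=0, Z=0, X=1, W=2, V=1, Y=0) weight 1/1008
  (U=0, Z=0, X=1, W=2, V=2, Y=0) weight 1/1008
  (U=0, Z=0, X=1, W=3, V=0, Y=2) weight 1/252
  (U=0, Z=0, X=1, W=3, V=1, Y=2) weight 1/252
  (U=0, Z=0, X=1, W=3, V=2, Y=2) weight 1/252
  (U=0, Z=0, X=2, W=2, V=0, Y=0) weight 1/1008
  (U=0, Z=0, X=2, W=2, V=1, Y=0) weight 1/1008
  … 64 more
Group by W:
  weight(W=2) = 1/28
  weight(W=3) = 1/7
Total weight = 1/28 + 1/7 = 5/28
P(W=2 | obs) = 1/28 / 5/28 = 1/5
P(W=3 | obs) = 1/7 / 5/28 = 4/5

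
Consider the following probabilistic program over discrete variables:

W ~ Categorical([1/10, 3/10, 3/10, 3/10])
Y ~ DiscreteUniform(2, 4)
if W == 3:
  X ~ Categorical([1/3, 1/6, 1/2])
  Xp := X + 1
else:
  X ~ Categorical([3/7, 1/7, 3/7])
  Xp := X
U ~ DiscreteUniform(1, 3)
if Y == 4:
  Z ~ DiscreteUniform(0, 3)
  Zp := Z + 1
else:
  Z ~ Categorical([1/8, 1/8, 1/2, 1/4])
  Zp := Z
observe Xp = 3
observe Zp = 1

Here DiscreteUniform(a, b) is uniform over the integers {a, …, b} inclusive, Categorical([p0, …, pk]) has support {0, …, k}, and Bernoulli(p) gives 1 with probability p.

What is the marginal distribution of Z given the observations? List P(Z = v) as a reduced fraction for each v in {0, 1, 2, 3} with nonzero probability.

Enumerate traces; 9 have nonzero weight after conditioning:
  (W=3, Y=2, X=2, U=1, Z=1) weight 1/480
  (W=3, Y=2, X=2, U=2, Z=1) weight 1/480
  (W=3, Y=2, X=2, U=3, Z=1) weight 1/480
  (W=3, Y=3, X=2, U=1, Z=1) weight 1/480
  (W=3, Y=3, X=2, U=2, Z=1) weight 1/480
  (W=3, Y=3, X=2, U=3, Z=1) weight 1/480
  (W=3, Y=4, X=2, U=1, Z=0) weight 1/240
  (W=3, Y=4, X=2, U=2, Z=0) weight 1/240
  … 1 more
Group by Z:
  weight(Z=0) = 1/80
  weight(Z=1) = 1/80
Total weight = 1/80 + 1/80 = 1/40
P(Z=0 | obs) = 1/80 / 1/40 = 1/2
P(Z=1 | obs) = 1/80 / 1/40 = 1/2

P(Z=0) = 1/2, P(Z=1) = 1/2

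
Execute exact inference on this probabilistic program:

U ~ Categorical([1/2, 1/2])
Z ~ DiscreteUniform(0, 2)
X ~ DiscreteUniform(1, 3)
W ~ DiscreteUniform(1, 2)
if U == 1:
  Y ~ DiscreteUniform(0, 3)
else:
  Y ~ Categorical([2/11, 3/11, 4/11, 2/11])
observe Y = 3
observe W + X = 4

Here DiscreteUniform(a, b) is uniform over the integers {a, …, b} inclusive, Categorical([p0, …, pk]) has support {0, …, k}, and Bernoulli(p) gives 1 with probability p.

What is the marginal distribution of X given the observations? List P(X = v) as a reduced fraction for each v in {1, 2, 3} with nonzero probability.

Enumerate traces; 12 have nonzero weight after conditioning:
  (U=0, Z=0, X=2, W=2, Y=3) weight 1/198
  (U=0, Z=0, X=3, W=1, Y=3) weight 1/198
  (U=0, Z=1, X=2, W=2, Y=3) weight 1/198
  (U=0, Z=1, X=3, W=1, Y=3) weight 1/198
  (U=0, Z=2, X=2, W=2, Y=3) weight 1/198
  (U=0, Z=2, X=3, W=1, Y=3) weight 1/198
  (U=1, Z=0, X=2, W=2, Y=3) weight 1/144
  (U=1, Z=0, X=3, W=1, Y=3) weight 1/144
  … 4 more
Group by X:
  weight(X=2) = 19/528
  weight(X=3) = 19/528
Total weight = 19/528 + 19/528 = 19/264
P(X=2 | obs) = 19/528 / 19/264 = 1/2
P(X=3 | obs) = 19/528 / 19/264 = 1/2

P(X=2) = 1/2, P(X=3) = 1/2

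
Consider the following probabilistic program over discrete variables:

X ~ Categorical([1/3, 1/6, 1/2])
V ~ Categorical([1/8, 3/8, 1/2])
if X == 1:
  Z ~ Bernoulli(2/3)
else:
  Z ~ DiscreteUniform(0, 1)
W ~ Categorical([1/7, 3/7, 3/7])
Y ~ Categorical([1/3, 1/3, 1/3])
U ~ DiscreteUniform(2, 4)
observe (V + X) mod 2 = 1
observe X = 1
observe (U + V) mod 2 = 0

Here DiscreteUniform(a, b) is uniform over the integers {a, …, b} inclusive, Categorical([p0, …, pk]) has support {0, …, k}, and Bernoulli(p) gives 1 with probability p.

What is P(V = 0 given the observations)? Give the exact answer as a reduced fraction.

P(V = 0 | obs) = 1/5

Enumerate traces; 72 have nonzero weight after conditioning:
  (X=1, V=0, Z=0, W=0, Y=0, U=2) weight 1/9072
  (X=1, V=0, Z=0, W=0, Y=0, U=4) weight 1/9072
  (X=1, V=0, Z=0, W=0, Y=1, U=2) weight 1/9072
  (X=1, V=0, Z=0, W=0, Y=1, U=4) weight 1/9072
  (X=1, V=0, Z=0, W=0, Y=2, U=2) weight 1/9072
  (X=1, V=0, Z=0, W=0, Y=2, U=4) weight 1/9072
  (X=1, V=0, Z=0, W=1, Y=0, U=2) weight 1/3024
  (X=1, V=0, Z=0, W=1, Y=0, U=4) weight 1/3024
  (X=1, V=2, Z=0, W=0, Y=0, U=2) weight 1/2268
  … 63 more
Group by V:
  weight(V=0) = 1/72
  weight(V=2) = 1/18
Total weight = 1/72 + 1/18 = 5/72
P(V=0 | obs) = 1/72 / 5/72 = 1/5
P(V=2 | obs) = 1/18 / 5/72 = 4/5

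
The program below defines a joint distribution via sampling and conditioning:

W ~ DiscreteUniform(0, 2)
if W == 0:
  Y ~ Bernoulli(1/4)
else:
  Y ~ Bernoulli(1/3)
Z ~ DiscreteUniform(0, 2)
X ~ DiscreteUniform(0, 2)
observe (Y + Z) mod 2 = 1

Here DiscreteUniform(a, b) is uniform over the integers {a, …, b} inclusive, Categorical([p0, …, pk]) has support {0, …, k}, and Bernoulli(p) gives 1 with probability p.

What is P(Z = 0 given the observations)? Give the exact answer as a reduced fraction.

Enumerate traces; 27 have nonzero weight after conditioning:
  (W=0, Y=0, Z=1, X=0) weight 1/36
  (W=0, Y=0, Z=1, X=1) weight 1/36
  (W=0, Y=0, Z=1, X=2) weight 1/36
  (W=0, Y=1, Z=0, X=0) weight 1/108
  (W=0, Y=1, Z=0, X=1) weight 1/108
  (W=0, Y=1, Z=0, X=2) weight 1/108
  (W=0, Y=1, Z=2, X=0) weight 1/108
  (W=0, Y=1, Z=2, X=1) weight 1/108
  … 19 more
Group by Z:
  weight(Z=0) = 11/108
  weight(Z=1) = 25/108
  weight(Z=2) = 11/108
Total weight = 11/108 + 25/108 + 11/108 = 47/108
P(Z=0 | obs) = 11/108 / 47/108 = 11/47
P(Z=1 | obs) = 25/108 / 47/108 = 25/47
P(Z=2 | obs) = 11/108 / 47/108 = 11/47

P(Z = 0 | obs) = 11/47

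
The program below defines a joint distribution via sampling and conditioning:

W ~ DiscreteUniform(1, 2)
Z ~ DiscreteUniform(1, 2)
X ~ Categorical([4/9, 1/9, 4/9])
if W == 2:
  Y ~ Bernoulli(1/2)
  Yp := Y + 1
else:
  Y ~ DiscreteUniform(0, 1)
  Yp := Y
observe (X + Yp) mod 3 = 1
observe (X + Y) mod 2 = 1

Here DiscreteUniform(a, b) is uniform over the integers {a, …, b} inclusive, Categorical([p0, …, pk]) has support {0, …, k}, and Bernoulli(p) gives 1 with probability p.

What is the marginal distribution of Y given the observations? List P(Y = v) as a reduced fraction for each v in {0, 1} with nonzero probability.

Enumerate traces; 6 have nonzero weight after conditioning:
  (W=1, Z=1, X=0, Y=1) weight 1/18
  (W=1, Z=1, X=1, Y=0) weight 1/72
  (W=1, Z=2, X=0, Y=1) weight 1/18
  (W=1, Z=2, X=1, Y=0) weight 1/72
  (W=2, Z=1, X=2, Y=1) weight 1/18
  (W=2, Z=2, X=2, Y=1) weight 1/18
Group by Y:
  weight(Y=0) = 1/36
  weight(Y=1) = 2/9
Total weight = 1/36 + 2/9 = 1/4
P(Y=0 | obs) = 1/36 / 1/4 = 1/9
P(Y=1 | obs) = 2/9 / 1/4 = 8/9

P(Y=0) = 1/9, P(Y=1) = 8/9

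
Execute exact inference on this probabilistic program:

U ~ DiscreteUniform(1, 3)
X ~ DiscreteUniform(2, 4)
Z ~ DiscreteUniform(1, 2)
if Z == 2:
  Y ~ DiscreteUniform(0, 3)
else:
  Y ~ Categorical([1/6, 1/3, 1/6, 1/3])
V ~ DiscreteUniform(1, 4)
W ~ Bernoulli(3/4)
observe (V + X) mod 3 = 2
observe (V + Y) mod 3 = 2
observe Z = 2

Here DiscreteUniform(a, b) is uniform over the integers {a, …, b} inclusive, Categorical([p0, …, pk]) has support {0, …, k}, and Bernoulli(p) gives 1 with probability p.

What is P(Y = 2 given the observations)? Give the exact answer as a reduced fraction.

Enumerate traces; 30 have nonzero weight after conditioning:
  (U=1, X=2, Z=2, Y=2, V=3, W=0) weight 1/1152
  (U=1, X=2, Z=2, Y=2, V=3, W=1) weight 1/384
  (U=1, X=3, Z=2, Y=0, V=2, W=0) weight 1/1152
  (U=1, X=3, Z=2, Y=0, V=2, W=1) weight 1/384
  (U=1, X=3, Z=2, Y=3, V=2, W=0) weight 1/1152
  (U=1, X=3, Z=2, Y=3, V=2, W=1) weight 1/384
  (U=1, X=4, Z=2, Y=1, V=1, W=0) weight 1/1152
  (U=1, X=4, Z=2, Y=1, V=1, W=1) weight 1/384
  … 22 more
Group by Y:
  weight(Y=0) = 1/96
  weight(Y=1) = 1/48
  weight(Y=2) = 1/96
  weight(Y=3) = 1/96
Total weight = 1/96 + 1/48 + 1/96 + 1/96 = 5/96
P(Y=0 | obs) = 1/96 / 5/96 = 1/5
P(Y=1 | obs) = 1/48 / 5/96 = 2/5
P(Y=2 | obs) = 1/96 / 5/96 = 1/5
P(Y=3 | obs) = 1/96 / 5/96 = 1/5

P(Y = 2 | obs) = 1/5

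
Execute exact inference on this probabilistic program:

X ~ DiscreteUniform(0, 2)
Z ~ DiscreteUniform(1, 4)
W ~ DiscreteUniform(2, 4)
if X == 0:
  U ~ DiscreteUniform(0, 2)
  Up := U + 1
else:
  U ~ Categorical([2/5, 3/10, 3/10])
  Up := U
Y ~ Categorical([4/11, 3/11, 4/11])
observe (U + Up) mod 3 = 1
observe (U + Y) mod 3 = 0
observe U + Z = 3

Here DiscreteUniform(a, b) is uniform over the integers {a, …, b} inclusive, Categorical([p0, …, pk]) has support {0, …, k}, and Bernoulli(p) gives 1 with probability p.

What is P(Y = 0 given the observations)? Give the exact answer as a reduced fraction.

P(Y = 0 | obs) = 20/47

Enumerate traces; 9 have nonzero weight after conditioning:
  (X=0, Z=3, W=2, U=0, Y=0) weight 1/297
  (X=0, Z=3, W=3, U=0, Y=0) weight 1/297
  (X=0, Z=3, W=4, U=0, Y=0) weight 1/297
  (X=1, Z=1, W=2, U=2, Y=1) weight 1/440
  (X=1, Z=1, W=3, U=2, Y=1) weight 1/440
  (X=1, Z=1, W=4, U=2, Y=1) weight 1/440
  (X=2, Z=1, W=2, U=2, Y=1) weight 1/440
  (X=2, Z=1, W=3, U=2, Y=1) weight 1/440
  … 1 more
Group by Y:
  weight(Y=0) = 1/99
  weight(Y=1) = 3/220
Total weight = 1/99 + 3/220 = 47/1980
P(Y=0 | obs) = 1/99 / 47/1980 = 20/47
P(Y=1 | obs) = 3/220 / 47/1980 = 27/47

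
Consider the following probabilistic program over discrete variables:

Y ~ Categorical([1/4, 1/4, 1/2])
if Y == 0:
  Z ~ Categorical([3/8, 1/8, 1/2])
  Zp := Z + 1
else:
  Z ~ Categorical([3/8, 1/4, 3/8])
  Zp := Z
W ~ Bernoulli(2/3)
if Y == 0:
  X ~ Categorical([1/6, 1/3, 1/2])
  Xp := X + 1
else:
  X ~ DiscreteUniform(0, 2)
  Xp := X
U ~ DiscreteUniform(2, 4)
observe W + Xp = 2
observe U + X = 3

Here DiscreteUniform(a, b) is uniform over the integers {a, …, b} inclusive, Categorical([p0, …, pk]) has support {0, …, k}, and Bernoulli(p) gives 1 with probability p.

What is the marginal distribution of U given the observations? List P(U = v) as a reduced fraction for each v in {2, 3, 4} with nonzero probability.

P(U=2) = 7/8, P(U=3) = 1/8

Enumerate traces; 12 have nonzero weight after conditioning:
  (Y=0, Z=0, W=0, X=1, U=2) weight 1/288
  (Y=0, Z=0, W=1, X=0, U=3) weight 1/288
  (Y=0, Z=1, W=0, X=1, U=2) weight 1/864
  (Y=0, Z=1, W=1, X=0, U=3) weight 1/864
  (Y=0, Z=2, W=0, X=1, U=2) weight 1/216
  (Y=0, Z=2, W=1, X=0, U=3) weight 1/216
  (Y=1, Z=0, W=1, X=1, U=2) weight 1/144
  (Y=1, Z=1, W=1, X=1, U=2) weight 1/216
  … 4 more
Group by U:
  weight(U=2) = 7/108
  weight(U=3) = 1/108
Total weight = 7/108 + 1/108 = 2/27
P(U=2 | obs) = 7/108 / 2/27 = 7/8
P(U=3 | obs) = 1/108 / 2/27 = 1/8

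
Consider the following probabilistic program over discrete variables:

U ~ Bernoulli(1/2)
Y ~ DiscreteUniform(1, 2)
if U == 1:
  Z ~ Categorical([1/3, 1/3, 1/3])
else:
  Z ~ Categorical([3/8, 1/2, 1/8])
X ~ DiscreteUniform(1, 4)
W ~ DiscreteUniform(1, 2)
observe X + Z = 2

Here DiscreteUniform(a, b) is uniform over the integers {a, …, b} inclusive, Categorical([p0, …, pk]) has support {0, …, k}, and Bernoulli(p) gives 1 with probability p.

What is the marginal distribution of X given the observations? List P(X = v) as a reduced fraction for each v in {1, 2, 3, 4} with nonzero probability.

P(X=1) = 20/37, P(X=2) = 17/37

Enumerate traces; 16 have nonzero weight after conditioning:
  (U=0, Y=1, Z=0, X=2, W=1) weight 3/256
  (U=0, Y=1, Z=0, X=2, W=2) weight 3/256
  (U=0, Y=1, Z=1, X=1, W=1) weight 1/64
  (U=0, Y=1, Z=1, X=1, W=2) weight 1/64
  (U=0, Y=2, Z=0, X=2, W=1) weight 3/256
  (U=0, Y=2, Z=0, X=2, W=2) weight 3/256
  (U=0, Y=2, Z=1, X=1, W=1) weight 1/64
  (U=0, Y=2, Z=1, X=1, W=2) weight 1/64
  … 8 more
Group by X:
  weight(X=1) = 5/48
  weight(X=2) = 17/192
Total weight = 5/48 + 17/192 = 37/192
P(X=1 | obs) = 5/48 / 37/192 = 20/37
P(X=2 | obs) = 17/192 / 37/192 = 17/37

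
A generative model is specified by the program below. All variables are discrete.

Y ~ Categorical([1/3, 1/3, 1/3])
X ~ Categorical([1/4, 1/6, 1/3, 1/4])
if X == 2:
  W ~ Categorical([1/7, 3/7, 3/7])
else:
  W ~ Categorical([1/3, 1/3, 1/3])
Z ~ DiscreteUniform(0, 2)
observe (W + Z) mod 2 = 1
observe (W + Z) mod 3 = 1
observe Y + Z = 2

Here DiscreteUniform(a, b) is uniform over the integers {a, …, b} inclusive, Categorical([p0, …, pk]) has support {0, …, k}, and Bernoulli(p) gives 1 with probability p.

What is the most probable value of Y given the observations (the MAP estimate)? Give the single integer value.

argmax_v P(Y = v | obs) = 2

Enumerate traces; 8 have nonzero weight after conditioning:
  (Y=1, X=0, W=0, Z=1) weight 1/108
  (Y=1, X=1, W=0, Z=1) weight 1/162
  (Y=1, X=2, W=0, Z=1) weight 1/189
  (Y=1, X=3, W=0, Z=1) weight 1/108
  (Y=2, X=0, W=1, Z=0) weight 1/108
  (Y=2, X=1, W=1, Z=0) weight 1/162
  (Y=2, X=2, W=1, Z=0) weight 1/63
  (Y=2, X=3, W=1, Z=0) weight 1/108
Group by Y:
  weight(Y=1) = 17/567
  weight(Y=2) = 23/567
Total weight = 17/567 + 23/567 = 40/567
P(Y=1 | obs) = 17/567 / 40/567 = 17/40
P(Y=2 | obs) = 23/567 / 40/567 = 23/40
argmax = 2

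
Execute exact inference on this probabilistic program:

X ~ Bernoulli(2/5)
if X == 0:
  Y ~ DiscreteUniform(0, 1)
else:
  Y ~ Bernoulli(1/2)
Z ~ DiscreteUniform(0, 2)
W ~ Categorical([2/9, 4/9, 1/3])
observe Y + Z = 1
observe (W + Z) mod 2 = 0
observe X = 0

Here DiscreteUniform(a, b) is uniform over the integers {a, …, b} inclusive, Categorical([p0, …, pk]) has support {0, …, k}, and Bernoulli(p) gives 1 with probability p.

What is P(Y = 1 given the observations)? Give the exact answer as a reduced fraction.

Enumerate traces; 3 have nonzero weight after conditioning:
  (X=0, Y=0, Z=1, W=1) weight 2/45
  (X=0, Y=1, Z=0, W=0) weight 1/45
  (X=0, Y=1, Z=0, W=2) weight 1/30
Group by Y:
  weight(Y=0) = 2/45
  weight(Y=1) = 1/18
Total weight = 2/45 + 1/18 = 1/10
P(Y=0 | obs) = 2/45 / 1/10 = 4/9
P(Y=1 | obs) = 1/18 / 1/10 = 5/9

P(Y = 1 | obs) = 5/9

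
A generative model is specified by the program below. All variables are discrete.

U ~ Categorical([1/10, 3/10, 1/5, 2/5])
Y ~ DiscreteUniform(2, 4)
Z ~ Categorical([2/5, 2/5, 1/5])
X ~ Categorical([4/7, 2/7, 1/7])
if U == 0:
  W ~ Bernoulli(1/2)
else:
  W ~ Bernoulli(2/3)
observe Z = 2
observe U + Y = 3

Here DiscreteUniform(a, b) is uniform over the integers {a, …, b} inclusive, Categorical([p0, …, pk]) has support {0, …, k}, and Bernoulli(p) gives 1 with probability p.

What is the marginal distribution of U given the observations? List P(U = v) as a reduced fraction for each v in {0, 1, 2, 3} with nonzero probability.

P(U=0) = 1/4, P(U=1) = 3/4

Enumerate traces; 12 have nonzero weight after conditioning:
  (U=0, Y=3, Z=2, X=0, W=0) weight 1/525
  (U=0, Y=3, Z=2, X=0, W=1) weight 1/525
  (U=0, Y=3, Z=2, X=1, W=0) weight 1/1050
  (U=0, Y=3, Z=2, X=1, W=1) weight 1/1050
  (U=0, Y=3, Z=2, X=2, W=0) weight 1/2100
  (U=0, Y=3, Z=2, X=2, W=1) weight 1/2100
  (U=1, Y=2, Z=2, X=0, W=0) weight 2/525
  (U=1, Y=2, Z=2, X=0, W=1) weight 4/525
  … 4 more
Group by U:
  weight(U=0) = 1/150
  weight(U=1) = 1/50
Total weight = 1/150 + 1/50 = 2/75
P(U=0 | obs) = 1/150 / 2/75 = 1/4
P(U=1 | obs) = 1/50 / 2/75 = 3/4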